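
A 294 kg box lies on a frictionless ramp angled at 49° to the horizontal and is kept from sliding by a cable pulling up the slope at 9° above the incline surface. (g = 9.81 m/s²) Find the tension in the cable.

T ≈ 2200 N

Take axes along and perpendicular to the incline. Weight components: W sin 49° = 2177 N down-slope, W cos 49° = 1892 N into the surface.
Along incline: T cos 9° = W sin 49° → T = 2204 N.
Perpendicular: N = W cos 49° − T sin 9° = 1547 N.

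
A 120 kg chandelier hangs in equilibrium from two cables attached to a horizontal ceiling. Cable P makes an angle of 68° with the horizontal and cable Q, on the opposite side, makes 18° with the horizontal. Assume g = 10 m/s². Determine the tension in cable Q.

T_Q ≈ 451 N

Weight W = 120 × 10 = 1200 N acts straight down.
Horizontal: T_P cos 68° = T_Q cos 18°  →  T_P = 2.539 T_Q.
Vertical: T_P sin 68° + T_Q sin 18° = 1200.
Substituting the horizontal relation into the vertical equation gives 2.663 T_Q = 1200, so T_Q = 450.6 N.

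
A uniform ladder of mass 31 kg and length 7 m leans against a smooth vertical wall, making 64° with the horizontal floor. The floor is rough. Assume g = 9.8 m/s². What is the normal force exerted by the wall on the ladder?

N_wall ≈ 74.1 N

Torques about the foot: N_wall · 7 sin 64° = 31×9.8×3.5 cos 64° → N_wall = 74.087 N.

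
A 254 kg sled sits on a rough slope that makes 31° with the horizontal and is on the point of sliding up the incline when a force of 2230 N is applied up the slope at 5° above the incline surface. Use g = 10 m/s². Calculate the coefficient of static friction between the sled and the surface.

On the verge of sliding up the incline, friction is at its maximum μN and acts down the slope.
Perpendicular to incline: N = W cos 31° − P sin 5° = 2177 − 194.4 = 1983 N.
Along incline: P cos 5° − μN = W sin 31° → μ = −(W sin 31° − P cos 5°) / N = 0.4606.

μ ≈ 0.461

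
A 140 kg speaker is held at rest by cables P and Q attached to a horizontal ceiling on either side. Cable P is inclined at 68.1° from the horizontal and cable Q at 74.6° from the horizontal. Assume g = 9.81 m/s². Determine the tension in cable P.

Weight W = 140 × 9.81 = 1373 N acts straight down.
Horizontal: T_P cos 68.1° = T_Q cos 74.6°  →  T_Q = 1.405 T_P.
Vertical: T_P sin 68.1° + T_Q sin 74.6° = 1373.
Substituting the horizontal relation into the vertical equation gives 2.282 T_P = 1373, so T_P = 601.9 N.

T_P ≈ 602 N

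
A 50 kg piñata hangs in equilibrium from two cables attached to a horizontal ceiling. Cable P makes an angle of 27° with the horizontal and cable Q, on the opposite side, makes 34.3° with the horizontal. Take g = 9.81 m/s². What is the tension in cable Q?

Weight W = 50 × 9.81 = 490.5 N acts straight down.
Horizontal: T_P cos 27° = T_Q cos 34.3°  →  T_P = 0.9272 T_Q.
Vertical: T_P sin 27° + T_Q sin 34.3° = 490.5.
Substituting the horizontal relation into the vertical equation gives 0.9844 T_Q = 490.5, so T_Q = 498.3 N.

T_Q ≈ 498 N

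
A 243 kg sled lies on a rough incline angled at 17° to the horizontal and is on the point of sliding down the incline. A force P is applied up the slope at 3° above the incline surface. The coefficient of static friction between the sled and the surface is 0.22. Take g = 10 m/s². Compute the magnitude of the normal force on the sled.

N ≈ 2310 N

On the verge of sliding down the incline, friction equals μN and acts up the slope.
Perpendicular: N + P sin 3° = W cos 17° = 2324 N.
Along incline: P cos 3° + μN = W sin 17° with W sin 17° = 710.5 N.
Solving the pair for P and N: P = 201.8 N, N = 2313 N (and f = μN = 508.9 N).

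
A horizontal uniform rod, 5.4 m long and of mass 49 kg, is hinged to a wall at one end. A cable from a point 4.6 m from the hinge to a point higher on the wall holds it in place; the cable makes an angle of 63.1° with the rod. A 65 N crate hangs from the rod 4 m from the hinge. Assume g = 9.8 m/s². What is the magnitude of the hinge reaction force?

Take torques about the hinge: T sin 63.1° · 4.6 = 49×9.8×2.7 + 65×4 = 1556.5 N·m.
So T = 1556.5 / (0.8918 × 4.6) = 379.43 N.
ΣF_x = 0: H_x = T cos 63.1° = 171.67 N.
ΣF_y = 0: H_y = (49×9.8 + 65) − T sin 63.1° = 545.2 − 338.38 = 206.82 N.
|H| = √(H_x² + H_y²) = √((171.67)² + (206.82)²) = 268.79 N.

|H| ≈ 269 N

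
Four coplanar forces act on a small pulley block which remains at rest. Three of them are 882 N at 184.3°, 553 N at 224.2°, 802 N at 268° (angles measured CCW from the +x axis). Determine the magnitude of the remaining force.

F ≈ 1810 N

Sum the known components: ΣF_x = -1304 N, ΣF_y = -1253 N.
For equilibrium the remaining force must supply (−ΣF_x, −ΣF_y) = (1304, 1253) N.
Magnitude = √((1304)² + (1253)²) = 1809 N; direction = atan2(1253, 1304) = 43.9°.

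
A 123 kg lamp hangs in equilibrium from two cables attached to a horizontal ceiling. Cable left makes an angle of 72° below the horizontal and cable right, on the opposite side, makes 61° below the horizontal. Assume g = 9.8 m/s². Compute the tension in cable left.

T_left ≈ 799 N

Weight W = 123 × 9.8 = 1205 N acts straight down.
Horizontal: T_left cos 72° = T_right cos 61°  →  T_right = 0.6374 T_left.
Vertical: T_left sin 72° + T_right sin 61° = 1205.
Substituting the horizontal relation into the vertical equation gives 1.509 T_left = 1205, so T_left = 799.1 N.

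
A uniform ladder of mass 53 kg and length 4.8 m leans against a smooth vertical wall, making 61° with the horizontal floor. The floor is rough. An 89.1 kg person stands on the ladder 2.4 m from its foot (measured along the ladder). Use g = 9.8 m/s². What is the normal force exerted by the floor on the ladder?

ΣF_y = 0: N_floor = 53×9.8 + 89.1×9.8 = 1392.6 N.

N_floor ≈ 1390 N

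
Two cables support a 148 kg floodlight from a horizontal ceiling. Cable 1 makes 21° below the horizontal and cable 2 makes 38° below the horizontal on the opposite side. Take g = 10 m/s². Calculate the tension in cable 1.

T_1 ≈ 1360 N

Weight W = 148 × 10 = 1480 N acts straight down.
Horizontal: T_1 cos 21° = T_2 cos 38°  →  T_2 = 1.185 T_1.
Vertical: T_1 sin 21° + T_2 sin 38° = 1480.
Substituting the horizontal relation into the vertical equation gives 1.088 T_1 = 1480, so T_1 = 1361 N.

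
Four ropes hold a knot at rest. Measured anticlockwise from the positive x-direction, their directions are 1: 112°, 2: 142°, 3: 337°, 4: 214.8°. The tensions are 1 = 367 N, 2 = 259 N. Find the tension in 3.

T_3 ≈ 715 N

Resolve: ΣF_x = 367 cos 112° + 259 cos 142° + T_3 cos 337° + T_4 cos 214.8° = 0.
        ΣF_y = 367 sin 112° + 259 sin 142° + T_3 sin 337° + T_4 sin 214.8° = 0.
The known terms sum to (-341.6, 499.7) N, so 0.9205 T_3 − 0.8211 T_4 = 341.6 and -0.3907 T_3 − 0.5707 T_4 = -499.7.
Solving simultaneously: T_3 = 715.3 N, T_4 = 385.9 N.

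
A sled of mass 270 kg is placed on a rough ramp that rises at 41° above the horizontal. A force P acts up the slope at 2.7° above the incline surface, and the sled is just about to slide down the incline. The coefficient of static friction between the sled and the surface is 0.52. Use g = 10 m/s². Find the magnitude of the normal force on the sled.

On the verge of sliding down the incline, friction equals μN and acts up the slope.
Perpendicular: N + P sin 2.7° = W cos 41° = 2038 N.
Along incline: P cos 2.7° + μN = W sin 41° with W sin 41° = 1771 N.
Solving the pair for P and N: P = 730.5 N, N = 2003 N (and f = μN = 1042 N).

N ≈ 2000 N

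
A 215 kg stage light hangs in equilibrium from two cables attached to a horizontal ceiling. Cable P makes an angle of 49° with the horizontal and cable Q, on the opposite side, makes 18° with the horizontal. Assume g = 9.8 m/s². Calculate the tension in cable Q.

T_Q ≈ 1500 N

Weight W = 215 × 9.8 = 2107 N acts straight down.
Horizontal: T_P cos 49° = T_Q cos 18°  →  T_P = 1.45 T_Q.
Vertical: T_P sin 49° + T_Q sin 18° = 2107.
Substituting the horizontal relation into the vertical equation gives 1.403 T_Q = 2107, so T_Q = 1502 N.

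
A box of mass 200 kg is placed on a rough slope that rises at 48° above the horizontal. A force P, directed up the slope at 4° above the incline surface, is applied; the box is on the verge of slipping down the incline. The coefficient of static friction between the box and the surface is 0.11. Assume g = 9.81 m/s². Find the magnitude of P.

P ≈ 1330 N

On the verge of sliding down the incline, friction equals μN and acts up the slope.
Perpendicular: N + P sin 4° = W cos 48° = 1313 N.
Along incline: P cos 4° + μN = W sin 48° with W sin 48° = 1458 N.
Solving the pair for P and N: P = 1327 N, N = 1220 N (and f = μN = 134.2 N).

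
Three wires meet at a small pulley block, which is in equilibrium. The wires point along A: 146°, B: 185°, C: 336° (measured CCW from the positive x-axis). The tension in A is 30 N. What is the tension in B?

Resolve: ΣF_x = 30 cos 146° + T_B cos 185° + T_C cos 336° = 0.
        ΣF_y = 30 sin 146° + T_B sin 185° + T_C sin 336° = 0.
The known terms sum to (-24.87, 16.78) N, so -0.9962 T_B + 0.9135 T_C = 24.87 and -0.0872 T_B − 0.4067 T_C = -16.78.
Solving simultaneously: T_B = 10.75 N, T_C = 38.94 N.

T_B ≈ 10.7 N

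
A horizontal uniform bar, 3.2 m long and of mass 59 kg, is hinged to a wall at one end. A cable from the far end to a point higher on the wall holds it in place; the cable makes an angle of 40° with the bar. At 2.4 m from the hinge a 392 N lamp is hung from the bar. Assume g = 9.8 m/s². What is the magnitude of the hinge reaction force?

|H| ≈ 795 N

Take torques about the hinge: T sin 40° · 3.2 = 59×9.8×1.6 + 392×2.4 = 1865.9 N·m.
So T = 1865.9 / (0.6428 × 3.2) = 907.14 N.
ΣF_x = 0: H_x = T cos 40° = 694.91 N.
ΣF_y = 0: H_y = (59×9.8 + 392) − T sin 40° = 970.2 − 583.1 = 387.1 N.
|H| = √(H_x² + H_y²) = √((694.91)² + (387.1)²) = 795.45 N.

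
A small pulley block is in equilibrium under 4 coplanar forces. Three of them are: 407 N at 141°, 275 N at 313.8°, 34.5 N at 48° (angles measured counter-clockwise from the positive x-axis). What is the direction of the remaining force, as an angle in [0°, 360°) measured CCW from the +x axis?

θ ≈ 321°

Sum the known components: ΣF_x = -102.9 N, ΣF_y = 83.29 N.
For equilibrium the remaining force must supply (−ΣF_x, −ΣF_y) = (102.9, -83.29) N.
Magnitude = √((102.9)² + (-83.29)²) = 132.4 N; direction = atan2(-83.29, 102.9) = 321.0°.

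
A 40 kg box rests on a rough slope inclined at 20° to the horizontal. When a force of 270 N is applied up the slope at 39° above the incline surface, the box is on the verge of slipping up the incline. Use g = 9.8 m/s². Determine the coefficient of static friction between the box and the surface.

On the verge of sliding up the incline, friction is at its maximum μN and acts down the slope.
Perpendicular to incline: N = W cos 20° − P sin 39° = 368.4 − 169.9 = 198.4 N.
Along incline: P cos 39° − μN = W sin 20° → μ = −(W sin 20° − P cos 39°) / N = 0.3818.

μ ≈ 0.382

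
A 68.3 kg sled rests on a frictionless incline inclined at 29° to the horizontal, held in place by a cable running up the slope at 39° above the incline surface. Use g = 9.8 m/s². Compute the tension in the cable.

Take axes along and perpendicular to the incline. Weight components: W sin 29° = 324.5 N down-slope, W cos 29° = 585.4 N into the surface.
Along incline: T cos 39° = W sin 29° → T = 417.6 N.
Perpendicular: N = W cos 29° − T sin 39° = 322.6 N.

T ≈ 418 N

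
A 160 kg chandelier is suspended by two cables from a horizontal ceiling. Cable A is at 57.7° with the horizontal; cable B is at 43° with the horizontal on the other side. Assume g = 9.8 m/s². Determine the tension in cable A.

T_A ≈ 1170 N

Weight W = 160 × 9.8 = 1568 N acts straight down.
Horizontal: T_A cos 57.7° = T_B cos 43°  →  T_B = 0.7306 T_A.
Vertical: T_A sin 57.7° + T_B sin 43° = 1568.
Substituting the horizontal relation into the vertical equation gives 1.344 T_A = 1568, so T_A = 1167 N.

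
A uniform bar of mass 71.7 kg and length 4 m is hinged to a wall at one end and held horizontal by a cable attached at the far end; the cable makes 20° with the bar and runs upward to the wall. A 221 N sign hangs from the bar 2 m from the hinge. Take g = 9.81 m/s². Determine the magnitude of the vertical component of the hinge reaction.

Take torques about the hinge: T sin 20° · 4 = 71.7×9.81×2 + 221×2 = 1848.8 N·m.
So T = 1848.8 / (0.3420 × 4) = 1351.3 N.
ΣF_y = 0: H_y = (71.7×9.81 + 221) − T sin 20° = 924.38 − 462.19 = 462.19 N.

|H_y| ≈ 462 N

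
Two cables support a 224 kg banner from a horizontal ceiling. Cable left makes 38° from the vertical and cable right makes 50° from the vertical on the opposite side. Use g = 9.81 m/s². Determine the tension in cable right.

Angles from the horizontal: cable left is 90° − 38° = 52°, cable right is 90° − 50° = 40°.
Weight W = 224 × 9.81 = 2197 N acts straight down.
Horizontal: T_left cos 52° = T_right cos 40°  →  T_left = 1.244 T_right.
Vertical: T_left sin 52° + T_right sin 40° = 2197.
Substituting the horizontal relation into the vertical equation gives 1.623 T_right = 2197, so T_right = 1354 N.

T_right ≈ 1350 N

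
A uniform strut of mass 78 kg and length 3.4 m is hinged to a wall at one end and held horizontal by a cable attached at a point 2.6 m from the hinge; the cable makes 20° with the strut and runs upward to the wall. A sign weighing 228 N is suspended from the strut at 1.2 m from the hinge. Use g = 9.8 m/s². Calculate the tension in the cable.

Take torques about the hinge: T sin 20° · 2.6 = 78×9.8×1.7 + 228×1.2 = 1573.1 N·m.
So T = 1573.1 / (0.3420 × 2.6) = 1769 N.

T ≈ 1770 N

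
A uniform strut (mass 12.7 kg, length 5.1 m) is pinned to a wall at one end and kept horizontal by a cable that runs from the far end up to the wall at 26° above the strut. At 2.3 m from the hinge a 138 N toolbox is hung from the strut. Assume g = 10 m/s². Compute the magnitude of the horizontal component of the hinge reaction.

Take torques about the hinge: T sin 26° · 5.1 = 12.7×10×2.55 + 138×2.3 = 641.25 N·m.
So T = 641.25 / (0.4384 × 5.1) = 286.82 N.
ΣF_x = 0: H_x = T cos 26° = 257.8 N.

H_x ≈ 258 N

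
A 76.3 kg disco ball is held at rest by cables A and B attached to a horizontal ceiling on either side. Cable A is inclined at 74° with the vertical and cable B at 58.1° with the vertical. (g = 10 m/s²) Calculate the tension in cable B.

Angles from the horizontal: cable A is 90° − 74° = 16°, cable B is 90° − 58.1° = 31.9°.
Weight W = 76.3 × 10 = 763 N acts straight down.
Horizontal: T_A cos 16° = T_B cos 31.9°  →  T_A = 0.8832 T_B.
Vertical: T_A sin 16° + T_B sin 31.9° = 763.
Substituting the horizontal relation into the vertical equation gives 0.7719 T_B = 763, so T_B = 988.5 N.

T_B ≈ 988 N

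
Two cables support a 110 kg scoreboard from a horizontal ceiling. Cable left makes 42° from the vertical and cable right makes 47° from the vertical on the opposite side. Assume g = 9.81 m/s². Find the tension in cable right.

T_right ≈ 722 N

Angles from the horizontal: cable left is 90° − 42° = 48°, cable right is 90° − 47° = 43°.
Weight W = 110 × 9.81 = 1079 N acts straight down.
Horizontal: T_left cos 48° = T_right cos 43°  →  T_left = 1.093 T_right.
Vertical: T_left sin 48° + T_right sin 43° = 1079.
Substituting the horizontal relation into the vertical equation gives 1.494 T_right = 1079, so T_right = 722.2 N.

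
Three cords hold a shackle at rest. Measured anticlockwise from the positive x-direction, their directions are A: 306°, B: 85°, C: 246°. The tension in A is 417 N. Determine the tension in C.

Resolve: ΣF_x = 417 cos 306° + T_B cos 85° + T_C cos 246° = 0.
        ΣF_y = 417 sin 306° + T_B sin 85° + T_C sin 246° = 0.
The known terms sum to (245.1, -337.4) N, so 0.0872 T_B − 0.4067 T_C = -245.1 and 0.9962 T_B − 0.9135 T_C = 337.4.
Solving simultaneously: T_B = 1109 N, T_C = 840.3 N.

T_C ≈ 840 N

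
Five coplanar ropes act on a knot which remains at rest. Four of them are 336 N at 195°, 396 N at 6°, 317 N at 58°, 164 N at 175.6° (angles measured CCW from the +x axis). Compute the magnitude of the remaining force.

Sum the known components: ΣF_x = 73.75 N, ΣF_y = 235.8 N.
For equilibrium the remaining force must supply (−ΣF_x, −ΣF_y) = (-73.75, -235.8) N.
Magnitude = √((-73.75)² + (-235.8)²) = 247.1 N; direction = atan2(-235.8, -73.75) = 252.6°.

F ≈ 247 N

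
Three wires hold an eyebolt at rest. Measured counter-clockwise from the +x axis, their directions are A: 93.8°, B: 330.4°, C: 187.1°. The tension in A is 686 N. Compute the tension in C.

T_C ≈ 958 N

Resolve: ΣF_x = 686 cos 93.8° + T_B cos 330.4° + T_C cos 187.1° = 0.
        ΣF_y = 686 sin 93.8° + T_B sin 330.4° + T_C sin 187.1° = 0.
The known terms sum to (-45.46, 684.5) N, so 0.8695 T_B − 0.9923 T_C = 45.46 and -0.4939 T_B − 0.1236 T_C = -684.5.
Solving simultaneously: T_B = 1146 N, T_C = 958.3 N.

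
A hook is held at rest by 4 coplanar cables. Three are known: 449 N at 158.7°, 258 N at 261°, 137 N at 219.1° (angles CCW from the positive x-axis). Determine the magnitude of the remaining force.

Sum the known components: ΣF_x = -565 N, ΣF_y = -178.1 N.
For equilibrium the remaining force must supply (−ΣF_x, −ΣF_y) = (565, 178.1) N.
Magnitude = √((565)² + (178.1)²) = 592.4 N; direction = atan2(178.1, 565) = 17.5°.

F ≈ 592 N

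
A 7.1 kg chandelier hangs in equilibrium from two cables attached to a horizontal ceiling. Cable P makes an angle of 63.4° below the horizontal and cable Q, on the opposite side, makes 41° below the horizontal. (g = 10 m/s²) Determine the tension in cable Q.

Weight W = 7.1 × 10 = 71 N acts straight down.
Horizontal: T_P cos 63.4° = T_Q cos 41°  →  T_P = 1.686 T_Q.
Vertical: T_P sin 63.4° + T_Q sin 41° = 71.
Substituting the horizontal relation into the vertical equation gives 2.163 T_Q = 71, so T_Q = 32.82 N.

T_Q ≈ 32.8 N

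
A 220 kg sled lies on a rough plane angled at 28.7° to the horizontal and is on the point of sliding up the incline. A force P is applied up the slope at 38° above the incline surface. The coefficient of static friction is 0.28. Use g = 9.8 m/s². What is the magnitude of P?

On the verge of sliding up the incline, friction equals μN and acts down the slope.
Perpendicular: N + P sin 38° = W cos 28.7° = 1891 N.
Along incline: P cos 38° = W sin 28.7° + μN  with W sin 28.7° = 1035 N.
Solving the pair for P and N: P = 1629 N, N = 888 N (and f = μN = 248.6 N).

P ≈ 1630 N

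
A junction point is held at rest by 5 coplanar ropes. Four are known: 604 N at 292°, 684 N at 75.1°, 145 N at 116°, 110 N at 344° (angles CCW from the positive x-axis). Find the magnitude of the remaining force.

Sum the known components: ΣF_x = 444.3 N, ΣF_y = 201 N.
For equilibrium the remaining force must supply (−ΣF_x, −ΣF_y) = (-444.3, -201) N.
Magnitude = √((-444.3)² + (-201)²) = 487.7 N; direction = atan2(-201, -444.3) = 204.3°.

F ≈ 488 N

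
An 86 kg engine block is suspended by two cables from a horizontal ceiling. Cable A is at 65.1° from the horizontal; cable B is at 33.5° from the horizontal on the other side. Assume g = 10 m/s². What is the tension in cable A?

Weight W = 86 × 10 = 860 N acts straight down.
Horizontal: T_A cos 65.1° = T_B cos 33.5°  →  T_B = 0.5049 T_A.
Vertical: T_A sin 65.1° + T_B sin 33.5° = 860.
Substituting the horizontal relation into the vertical equation gives 1.186 T_A = 860, so T_A = 725.3 N.

T_A ≈ 725 N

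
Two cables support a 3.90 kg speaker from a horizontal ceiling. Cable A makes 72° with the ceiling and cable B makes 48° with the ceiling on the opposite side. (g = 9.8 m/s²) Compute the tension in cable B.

T_B ≈ 13.6 N

Weight W = 3.90 × 9.8 = 38.22 N acts straight down.
Horizontal: T_A cos 72° = T_B cos 48°  →  T_A = 2.165 T_B.
Vertical: T_A sin 72° + T_B sin 48° = 38.22.
Substituting the horizontal relation into the vertical equation gives 2.803 T_B = 38.22, so T_B = 13.64 N.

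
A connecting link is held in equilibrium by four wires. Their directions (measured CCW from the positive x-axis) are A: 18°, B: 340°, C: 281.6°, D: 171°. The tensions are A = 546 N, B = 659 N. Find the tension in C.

T_C ≈ 130 N

Resolve: ΣF_x = 546 cos 18° + 659 cos 340° + T_C cos 281.6° + T_D cos 171° = 0.
        ΣF_y = 546 sin 18° + 659 sin 340° + T_C sin 281.6° + T_D sin 171° = 0.
The known terms sum to (1139, -56.67) N, so 0.2011 T_C − 0.9877 T_D = -1139 and -0.9796 T_C + 0.1564 T_D = 56.67.
Solving simultaneously: T_C = 130.5 N, T_D = 1179 N.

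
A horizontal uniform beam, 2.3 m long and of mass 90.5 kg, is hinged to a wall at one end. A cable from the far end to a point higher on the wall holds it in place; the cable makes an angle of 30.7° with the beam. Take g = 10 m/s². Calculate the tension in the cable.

T ≈ 886 N

Take torques about the hinge: T sin 30.7° · 2.3 = 90.5×10×1.15 = 1040.8 N·m.
So T = 1040.8 / (0.5105 × 2.3) = 886.31 N.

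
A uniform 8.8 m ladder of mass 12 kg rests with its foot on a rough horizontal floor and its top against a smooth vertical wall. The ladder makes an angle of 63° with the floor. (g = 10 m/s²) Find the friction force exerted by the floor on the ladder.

f ≈ 30.6 N

Torques about the foot: N_wall · 8.8 sin 63° = 12×10×4.4 cos 63° → N_wall = 30.572 N.
ΣF_x = 0: f_floor = N_wall = 30.572 N.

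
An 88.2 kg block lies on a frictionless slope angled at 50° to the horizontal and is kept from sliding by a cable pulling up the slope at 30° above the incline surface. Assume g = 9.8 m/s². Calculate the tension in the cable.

Take axes along and perpendicular to the incline. Weight components: W sin 50° = 662.1 N down-slope, W cos 50° = 555.6 N into the surface.
Along incline: T cos 30° = W sin 50° → T = 764.6 N.
Perpendicular: N = W cos 50° − T sin 30° = 173.3 N.

T ≈ 765 N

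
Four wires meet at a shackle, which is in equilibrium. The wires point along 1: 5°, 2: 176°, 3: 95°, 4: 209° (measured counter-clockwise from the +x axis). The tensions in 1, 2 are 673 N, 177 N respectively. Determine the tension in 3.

Resolve: ΣF_x = 673 cos 5° + 177 cos 176° + T_3 cos 95° + T_4 cos 209° = 0.
        ΣF_y = 673 sin 5° + 177 sin 176° + T_3 sin 95° + T_4 sin 209° = 0.
The known terms sum to (493.9, 71) N, so -0.0872 T_3 − 0.8746 T_4 = -493.9 and 0.9962 T_3 − 0.4848 T_4 = -71.
Solving simultaneously: T_3 = 194.1 N, T_4 = 545.3 N.

T_3 ≈ 194 N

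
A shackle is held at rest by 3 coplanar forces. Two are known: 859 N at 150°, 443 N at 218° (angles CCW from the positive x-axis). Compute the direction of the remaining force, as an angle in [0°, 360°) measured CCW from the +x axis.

θ ≈ 352°

Sum the known components: ΣF_x = -1093 N, ΣF_y = 156.8 N.
For equilibrium the remaining force must supply (−ΣF_x, −ΣF_y) = (1093, -156.8) N.
Magnitude = √((1093)² + (-156.8)²) = 1104 N; direction = atan2(-156.8, 1093) = 351.8°.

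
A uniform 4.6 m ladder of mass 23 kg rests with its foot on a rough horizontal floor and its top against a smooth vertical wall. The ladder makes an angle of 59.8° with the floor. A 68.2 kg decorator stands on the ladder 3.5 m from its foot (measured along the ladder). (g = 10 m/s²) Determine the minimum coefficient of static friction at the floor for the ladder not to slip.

ΣF_y = 0: N_floor = 23×10 + 68.2×10 = 912 N.
Torques about the foot: N_wall · 4.6 sin 59.8° = 23×10×2.3 cos 59.8° + 68.2×10×3.5 cos 59.8° → N_wall = 368.95 N.
ΣF_x = 0: f_floor = N_wall = 368.95 N.
μ_min = f_floor / N_floor = 368.95 / 912 = 0.4045.

μ_min ≈ 0.405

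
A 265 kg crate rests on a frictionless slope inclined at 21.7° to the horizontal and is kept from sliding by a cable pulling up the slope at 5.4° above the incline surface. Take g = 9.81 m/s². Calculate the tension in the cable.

Take axes along and perpendicular to the incline. Weight components: W sin 21.7° = 961.2 N down-slope, W cos 21.7° = 2415 N into the surface.
Along incline: T cos 5.4° = W sin 21.7° → T = 965.5 N.
Perpendicular: N = W cos 21.7° − T sin 5.4° = 2325 N.

T ≈ 965 N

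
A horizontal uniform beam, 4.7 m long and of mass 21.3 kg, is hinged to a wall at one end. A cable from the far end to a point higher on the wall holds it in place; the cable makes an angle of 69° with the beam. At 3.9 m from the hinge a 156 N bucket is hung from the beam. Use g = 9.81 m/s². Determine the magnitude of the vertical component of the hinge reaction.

|H_y| ≈ 131 N

Take torques about the hinge: T sin 69° · 4.7 = 21.3×9.81×2.35 + 156×3.9 = 1099.4 N·m.
So T = 1099.4 / (0.9336 × 4.7) = 250.57 N.
ΣF_y = 0: H_y = (21.3×9.81 + 156) − T sin 69° = 364.95 − 233.92 = 131.03 N.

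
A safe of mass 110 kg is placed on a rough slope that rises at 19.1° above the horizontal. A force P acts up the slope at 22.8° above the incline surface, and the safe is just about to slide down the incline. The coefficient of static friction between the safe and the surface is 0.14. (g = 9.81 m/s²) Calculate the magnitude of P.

P ≈ 242 N

On the verge of sliding down the incline, friction equals μN and acts up the slope.
Perpendicular: N + P sin 22.8° = W cos 19.1° = 1020 N.
Along incline: P cos 22.8° + μN = W sin 19.1° with W sin 19.1° = 353.1 N.
Solving the pair for P and N: P = 242.4 N, N = 925.7 N (and f = μN = 129.6 N).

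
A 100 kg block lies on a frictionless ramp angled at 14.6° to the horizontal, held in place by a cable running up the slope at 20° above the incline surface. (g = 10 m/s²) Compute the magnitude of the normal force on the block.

Take axes along and perpendicular to the incline. Weight components: W sin 14.6° = 252.1 N down-slope, W cos 14.6° = 967.7 N into the surface.
Along incline: T cos 20° = W sin 14.6° → T = 268.2 N.
Perpendicular: N = W cos 14.6° − T sin 20° = 876 N.

N ≈ 876 N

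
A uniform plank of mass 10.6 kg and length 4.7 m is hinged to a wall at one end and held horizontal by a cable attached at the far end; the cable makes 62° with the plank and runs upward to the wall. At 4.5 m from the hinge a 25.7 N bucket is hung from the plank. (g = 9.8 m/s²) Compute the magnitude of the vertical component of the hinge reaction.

|H_y| ≈ 53 N

Take torques about the hinge: T sin 62° · 4.7 = 10.6×9.8×2.35 + 25.7×4.5 = 359.77 N·m.
So T = 359.77 / (0.8829 × 4.7) = 86.694 N.
ΣF_y = 0: H_y = (10.6×9.8 + 25.7) − T sin 62° = 129.58 − 76.546 = 53.034 N.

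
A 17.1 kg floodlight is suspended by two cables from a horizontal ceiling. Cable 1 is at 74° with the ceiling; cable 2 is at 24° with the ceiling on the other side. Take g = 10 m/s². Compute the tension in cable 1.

T_1 ≈ 158 N

Weight W = 17.1 × 10 = 171 N acts straight down.
Horizontal: T_1 cos 74° = T_2 cos 24°  →  T_2 = 0.3017 T_1.
Vertical: T_1 sin 74° + T_2 sin 24° = 171.
Substituting the horizontal relation into the vertical equation gives 1.084 T_1 = 171, so T_1 = 157.8 N.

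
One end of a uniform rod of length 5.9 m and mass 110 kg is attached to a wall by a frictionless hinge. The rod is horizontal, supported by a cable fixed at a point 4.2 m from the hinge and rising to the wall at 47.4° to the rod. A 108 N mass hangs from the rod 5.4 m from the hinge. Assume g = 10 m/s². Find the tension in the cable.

T ≈ 1240 N

Take torques about the hinge: T sin 47.4° · 4.2 = 110×10×2.95 + 108×5.4 = 3828.2 N·m.
So T = 3828.2 / (0.7361 × 4.2) = 1238.3 N.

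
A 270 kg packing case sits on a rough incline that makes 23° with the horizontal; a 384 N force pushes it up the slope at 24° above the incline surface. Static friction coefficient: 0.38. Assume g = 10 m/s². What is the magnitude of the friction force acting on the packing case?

Axes along / perpendicular to the incline. W sin 23° = 1055 N down-slope; W cos 23° = 2485 N into the surface.
Perpendicular: N = W cos 23° − P sin 24° = 2485 − 156.2 = 2329 N.
Along incline: P cos 24° + f = W sin 23° (friction acts up-slope) → f = 1055 − 350.8 = 704.2 N.
|f| = 704.2 N ≤ μN = 885.1 N, so the packing case is indeed static.

f ≈ 704 N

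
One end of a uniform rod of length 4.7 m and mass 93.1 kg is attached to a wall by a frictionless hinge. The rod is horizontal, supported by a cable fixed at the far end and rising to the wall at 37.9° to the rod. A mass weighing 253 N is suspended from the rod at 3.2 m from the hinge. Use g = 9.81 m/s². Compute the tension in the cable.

Take torques about the hinge: T sin 37.9° · 4.7 = 93.1×9.81×2.35 + 253×3.2 = 2955.9 N·m.
So T = 2955.9 / (0.6143 × 4.7) = 1023.8 N.

T ≈ 1020 N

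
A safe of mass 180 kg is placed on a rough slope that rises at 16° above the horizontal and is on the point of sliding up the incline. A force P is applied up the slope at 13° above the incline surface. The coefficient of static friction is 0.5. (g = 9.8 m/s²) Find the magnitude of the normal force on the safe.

On the verge of sliding up the incline, friction equals μN and acts down the slope.
Perpendicular: N + P sin 13° = W cos 16° = 1696 N.
Along incline: P cos 13° = W sin 16° + μN  with W sin 16° = 486.2 N.
Solving the pair for P and N: P = 1227 N, N = 1420 N (and f = μN = 709.8 N).

N ≈ 1420 N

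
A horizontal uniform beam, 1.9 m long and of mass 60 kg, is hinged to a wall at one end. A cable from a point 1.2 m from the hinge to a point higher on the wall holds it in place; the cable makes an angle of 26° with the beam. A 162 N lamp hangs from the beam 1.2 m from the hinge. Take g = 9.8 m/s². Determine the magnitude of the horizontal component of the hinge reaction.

H_x ≈ 1290 N

Take torques about the hinge: T sin 26° · 1.2 = 60×9.8×0.95 + 162×1.2 = 753 N·m.
So T = 753 / (0.4384 × 1.2) = 1431.4 N.
ΣF_x = 0: H_x = T cos 26° = 1286.6 N.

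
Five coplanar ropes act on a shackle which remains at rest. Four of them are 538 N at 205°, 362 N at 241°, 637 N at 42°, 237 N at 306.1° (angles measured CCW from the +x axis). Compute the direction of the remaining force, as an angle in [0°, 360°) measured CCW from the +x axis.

θ ≈ 80.8°

Sum the known components: ΣF_x = -50.07 N, ΣF_y = -309.2 N.
For equilibrium the remaining force must supply (−ΣF_x, −ΣF_y) = (50.07, 309.2) N.
Magnitude = √((50.07)² + (309.2)²) = 313.3 N; direction = atan2(309.2, 50.07) = 80.8°.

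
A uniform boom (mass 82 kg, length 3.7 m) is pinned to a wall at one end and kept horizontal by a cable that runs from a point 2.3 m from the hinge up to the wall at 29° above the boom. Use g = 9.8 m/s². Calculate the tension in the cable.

T ≈ 1330 N

Take torques about the hinge: T sin 29° · 2.3 = 82×9.8×1.85 = 1486.7 N·m.
So T = 1486.7 / (0.4848 × 2.3) = 1333.3 N.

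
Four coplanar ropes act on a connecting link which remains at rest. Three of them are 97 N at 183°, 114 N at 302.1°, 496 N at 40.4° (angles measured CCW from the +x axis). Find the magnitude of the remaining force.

Sum the known components: ΣF_x = 341.4 N, ΣF_y = 219.8 N.
For equilibrium the remaining force must supply (−ΣF_x, −ΣF_y) = (-341.4, -219.8) N.
Magnitude = √((-341.4)² + (-219.8)²) = 406.1 N; direction = atan2(-219.8, -341.4) = 212.8°.

F ≈ 406 N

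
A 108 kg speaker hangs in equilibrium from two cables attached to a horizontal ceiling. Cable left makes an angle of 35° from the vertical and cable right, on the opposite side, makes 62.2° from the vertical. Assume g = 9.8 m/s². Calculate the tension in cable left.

Angles from the horizontal: cable left is 90° − 35° = 55°, cable right is 90° − 62.2° = 27.8°.
Weight W = 108 × 9.8 = 1058 N acts straight down.
Horizontal: T_left cos 55° = T_right cos 27.8°  →  T_right = 0.6484 T_left.
Vertical: T_left sin 55° + T_right sin 27.8° = 1058.
Substituting the horizontal relation into the vertical equation gives 1.122 T_left = 1058, so T_left = 943.7 N.

T_left ≈ 944 N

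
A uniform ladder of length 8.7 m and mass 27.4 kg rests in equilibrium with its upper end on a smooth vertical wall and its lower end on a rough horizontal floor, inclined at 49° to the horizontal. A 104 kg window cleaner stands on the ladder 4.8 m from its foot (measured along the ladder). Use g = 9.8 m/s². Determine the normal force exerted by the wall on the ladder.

N_wall ≈ 606 N

Torques about the foot: N_wall · 8.7 sin 49° = 27.4×9.8×4.35 cos 49° + 104×9.8×4.8 cos 49° → N_wall = 605.53 N.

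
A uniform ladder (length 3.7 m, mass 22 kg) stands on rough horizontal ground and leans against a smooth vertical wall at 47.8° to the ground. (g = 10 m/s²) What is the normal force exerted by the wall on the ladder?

Torques about the foot: N_wall · 3.7 sin 47.8° = 22×10×1.85 cos 47.8° → N_wall = 99.742 N.

N_wall ≈ 99.7 N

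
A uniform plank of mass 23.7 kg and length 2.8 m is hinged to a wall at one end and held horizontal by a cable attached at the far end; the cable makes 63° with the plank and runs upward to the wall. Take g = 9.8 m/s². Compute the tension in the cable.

Take torques about the hinge: T sin 63° · 2.8 = 23.7×9.8×1.4 = 325.16 N·m.
So T = 325.16 / (0.8910 × 2.8) = 130.34 N.

T ≈ 130 N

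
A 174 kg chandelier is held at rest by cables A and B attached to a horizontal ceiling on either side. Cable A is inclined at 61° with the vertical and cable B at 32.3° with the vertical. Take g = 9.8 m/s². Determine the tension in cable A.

T_A ≈ 913 N

Angles from the horizontal: cable A is 90° − 61° = 29°, cable B is 90° − 32.3° = 57.7°.
Weight W = 174 × 9.8 = 1705 N acts straight down.
Horizontal: T_A cos 29° = T_B cos 57.7°  →  T_B = 1.637 T_A.
Vertical: T_A sin 29° + T_B sin 57.7° = 1705.
Substituting the horizontal relation into the vertical equation gives 1.868 T_A = 1705, so T_A = 912.7 N.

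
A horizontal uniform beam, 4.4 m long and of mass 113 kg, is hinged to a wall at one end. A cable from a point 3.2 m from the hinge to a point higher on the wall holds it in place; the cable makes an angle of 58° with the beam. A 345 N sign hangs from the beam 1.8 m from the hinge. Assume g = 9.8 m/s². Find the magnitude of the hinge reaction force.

|H| ≈ 777 N

Take torques about the hinge: T sin 58° · 3.2 = 113×9.8×2.2 + 345×1.8 = 3057.3 N·m.
So T = 3057.3 / (0.8480 × 3.2) = 1126.6 N.
ΣF_x = 0: H_x = T cos 58° = 597 N.
ΣF_y = 0: H_y = (113×9.8 + 345) − T sin 58° = 1452.4 − 955.4 = 497 N.
|H| = √(H_x² + H_y²) = √((597)² + (497)²) = 776.8 N.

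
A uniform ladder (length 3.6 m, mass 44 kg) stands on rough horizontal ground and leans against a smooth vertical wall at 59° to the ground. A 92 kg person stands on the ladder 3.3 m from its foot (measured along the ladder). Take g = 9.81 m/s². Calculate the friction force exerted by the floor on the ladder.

Torques about the foot: N_wall · 3.6 sin 59° = 44×9.81×1.8 cos 59° + 92×9.81×3.3 cos 59° → N_wall = 626.78 N.
ΣF_x = 0: f_floor = N_wall = 626.78 N.

f ≈ 627 N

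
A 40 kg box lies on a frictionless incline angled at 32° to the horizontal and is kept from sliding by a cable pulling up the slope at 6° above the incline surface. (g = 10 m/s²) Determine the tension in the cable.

Take axes along and perpendicular to the incline. Weight components: W sin 32° = 212 N down-slope, W cos 32° = 339.2 N into the surface.
Along incline: T cos 6° = W sin 32° → T = 213.1 N.
Perpendicular: N = W cos 32° − T sin 6° = 316.9 N.

T ≈ 213 N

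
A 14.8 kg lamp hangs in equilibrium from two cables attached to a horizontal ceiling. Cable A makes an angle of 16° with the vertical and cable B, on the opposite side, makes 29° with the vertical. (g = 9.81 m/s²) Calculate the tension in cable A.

T_A ≈ 99.5 N

Angles from the horizontal: cable A is 90° − 16° = 74°, cable B is 90° − 29° = 61°.
Weight W = 14.8 × 9.81 = 145.2 N acts straight down.
Horizontal: T_A cos 74° = T_B cos 61°  →  T_B = 0.5685 T_A.
Vertical: T_A sin 74° + T_B sin 61° = 145.2.
Substituting the horizontal relation into the vertical equation gives 1.459 T_A = 145.2, so T_A = 99.54 N.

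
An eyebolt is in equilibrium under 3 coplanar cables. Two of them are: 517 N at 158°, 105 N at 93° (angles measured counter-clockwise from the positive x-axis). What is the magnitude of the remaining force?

Sum the known components: ΣF_x = -484.8 N, ΣF_y = 298.5 N.
For equilibrium the remaining force must supply (−ΣF_x, −ΣF_y) = (484.8, -298.5) N.
Magnitude = √((484.8)² + (-298.5)²) = 569.4 N; direction = atan2(-298.5, 484.8) = 328.4°.

F ≈ 569 N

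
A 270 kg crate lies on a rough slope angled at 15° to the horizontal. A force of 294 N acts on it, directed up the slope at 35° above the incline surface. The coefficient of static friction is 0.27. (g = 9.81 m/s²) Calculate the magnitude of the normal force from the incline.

Axes along / perpendicular to the incline. W sin 15° = 685.5 N down-slope; W cos 15° = 2558 N into the surface.
Perpendicular: N = W cos 15° − P sin 35° = 2558 − 168.6 = 2390 N.
Along incline: P cos 35° + f = W sin 15° (friction acts up-slope) → f = 685.5 − 240.8 = 444.7 N.
|f| = 444.7 N ≤ μN = 645.3 N, so the crate is indeed static.

N ≈ 2390 N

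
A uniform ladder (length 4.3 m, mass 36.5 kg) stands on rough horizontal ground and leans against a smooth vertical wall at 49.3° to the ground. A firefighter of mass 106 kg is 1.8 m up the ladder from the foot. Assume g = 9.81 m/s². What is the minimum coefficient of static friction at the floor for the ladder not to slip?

ΣF_y = 0: N_floor = 36.5×9.81 + 106×9.81 = 1397.9 N.
Torques about the foot: N_wall · 4.3 sin 49.3° = 36.5×9.81×2.15 cos 49.3° + 106×9.81×1.8 cos 49.3° → N_wall = 528.4 N.
ΣF_x = 0: f_floor = N_wall = 528.4 N.
μ_min = f_floor / N_floor = 528.4 / 1397.9 = 0.378.

μ_min ≈ 0.378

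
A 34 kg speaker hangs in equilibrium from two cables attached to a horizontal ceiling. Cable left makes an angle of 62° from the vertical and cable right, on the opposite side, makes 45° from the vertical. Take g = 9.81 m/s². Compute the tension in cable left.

Angles from the horizontal: cable left is 90° − 62° = 28°, cable right is 90° − 45° = 45°.
Weight W = 34 × 9.81 = 333.5 N acts straight down.
Horizontal: T_left cos 28° = T_right cos 45°  →  T_right = 1.249 T_left.
Vertical: T_left sin 28° + T_right sin 45° = 333.5.
Substituting the horizontal relation into the vertical equation gives 1.352 T_left = 333.5, so T_left = 246.6 N.

T_left ≈ 247 N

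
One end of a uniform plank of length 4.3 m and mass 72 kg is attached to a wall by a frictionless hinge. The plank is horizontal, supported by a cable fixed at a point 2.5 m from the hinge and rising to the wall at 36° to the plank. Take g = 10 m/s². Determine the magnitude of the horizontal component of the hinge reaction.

H_x ≈ 852 N

Take torques about the hinge: T sin 36° · 2.5 = 72×10×2.15 = 1548 N·m.
So T = 1548 / (0.5878 × 2.5) = 1053.4 N.
ΣF_x = 0: H_x = T cos 36° = 852.26 N.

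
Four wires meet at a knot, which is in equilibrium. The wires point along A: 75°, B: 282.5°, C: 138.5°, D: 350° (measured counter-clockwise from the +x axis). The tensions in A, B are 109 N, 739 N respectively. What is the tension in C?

T_C ≈ 1100 N

Resolve: ΣF_x = 109 cos 75° + 739 cos 282.5° + T_C cos 138.5° + T_D cos 350° = 0.
        ΣF_y = 109 sin 75° + 739 sin 282.5° + T_C sin 138.5° + T_D sin 350° = 0.
The known terms sum to (188.2, -616.2) N, so -0.7490 T_C + 0.9848 T_D = -188.2 and 0.6626 T_C − 0.1736 T_D = 616.2.
Solving simultaneously: T_C = 1099 N, T_D = 644.6 N.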